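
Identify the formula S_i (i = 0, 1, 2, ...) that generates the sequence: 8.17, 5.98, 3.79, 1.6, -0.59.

Check differences: 5.98 - 8.17 = -2.19
3.79 - 5.98 = -2.19
Common difference d = -2.19.
First term a = 8.17.
Formula: S_i = 8.17 - 2.19*i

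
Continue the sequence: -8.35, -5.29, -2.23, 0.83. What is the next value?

Differences: -5.29 - -8.35 = 3.06
This is an arithmetic sequence with common difference d = 3.06.
Next term = 0.83 + 3.06 = 3.89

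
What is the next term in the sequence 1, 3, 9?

Ratios: 3 / 1 = 3.0
This is a geometric sequence with common ratio r = 3.
Next term = 9 * 3 = 27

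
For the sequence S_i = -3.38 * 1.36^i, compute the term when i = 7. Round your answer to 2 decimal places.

S_7 = -3.38 * 1.36^7 ≈ -3.38 * 8.6054 ≈ -29.09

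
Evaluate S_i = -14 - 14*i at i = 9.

S_9 = -14 + -14*9 = -14 + -126 = -140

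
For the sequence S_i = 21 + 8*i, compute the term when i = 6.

S_6 = 21 + 8*6 = 21 + 48 = 69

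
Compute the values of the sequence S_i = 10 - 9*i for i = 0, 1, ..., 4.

This is an arithmetic sequence.
i=0: S_0 = 10 + -9*0 = 10
i=1: S_1 = 10 + -9*1 = 1
i=2: S_2 = 10 + -9*2 = -8
i=3: S_3 = 10 + -9*3 = -17
i=4: S_4 = 10 + -9*4 = -26
The first 5 terms are: [10, 1, -8, -17, -26]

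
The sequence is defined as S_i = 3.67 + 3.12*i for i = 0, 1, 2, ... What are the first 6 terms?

This is an arithmetic sequence.
i=0: S_0 = 3.67 + 3.12*0 = 3.67
i=1: S_1 = 3.67 + 3.12*1 = 6.79
i=2: S_2 = 3.67 + 3.12*2 = 9.91
i=3: S_3 = 3.67 + 3.12*3 = 13.03
i=4: S_4 = 3.67 + 3.12*4 = 16.15
i=5: S_5 = 3.67 + 3.12*5 = 19.27
The first 6 terms are: [3.67, 6.79, 9.91, 13.03, 16.15, 19.27]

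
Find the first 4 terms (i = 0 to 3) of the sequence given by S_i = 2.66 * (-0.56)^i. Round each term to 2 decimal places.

This is a geometric sequence.
i=0: S_0 = 2.66 * (-0.56)^0 = 2.66
i=1: S_1 = 2.66 * (-0.56)^1 ≈ -1.49
i=2: S_2 = 2.66 * (-0.56)^2 ≈ 0.83
i=3: S_3 = 2.66 * (-0.56)^3 ≈ -0.47
The first 4 terms are: [2.66, -1.49, 0.83, -0.47]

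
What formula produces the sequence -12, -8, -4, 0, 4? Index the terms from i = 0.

Check differences: -8 - -12 = 4
-4 - -8 = 4
Common difference d = 4.
First term a = -12.
Formula: S_i = -12 + 4*i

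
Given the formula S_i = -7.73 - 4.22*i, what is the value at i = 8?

S_8 = -7.73 + -4.22*8 = -7.73 + -33.76 = -41.49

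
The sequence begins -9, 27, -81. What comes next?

Ratios: 27 / -9 = -3.0
This is a geometric sequence with common ratio r = -3.
Next term = -81 * -3 = 243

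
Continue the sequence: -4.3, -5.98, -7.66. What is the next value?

Differences: -5.98 - -4.3 = -1.68
This is an arithmetic sequence with common difference d = -1.68.
Next term = -7.66 + -1.68 = -9.34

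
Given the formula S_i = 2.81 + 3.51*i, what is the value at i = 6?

S_6 = 2.81 + 3.51*6 = 2.81 + 21.06 = 23.87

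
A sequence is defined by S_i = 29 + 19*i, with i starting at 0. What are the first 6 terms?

This is an arithmetic sequence.
i=0: S_0 = 29 + 19*0 = 29
i=1: S_1 = 29 + 19*1 = 48
i=2: S_2 = 29 + 19*2 = 67
i=3: S_3 = 29 + 19*3 = 86
i=4: S_4 = 29 + 19*4 = 105
i=5: S_5 = 29 + 19*5 = 124
The first 6 terms are: [29, 48, 67, 86, 105, 124]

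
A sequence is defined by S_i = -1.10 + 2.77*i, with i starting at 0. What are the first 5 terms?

This is an arithmetic sequence.
i=0: S_0 = -1.1 + 2.77*0 = -1.1
i=1: S_1 = -1.1 + 2.77*1 = 1.67
i=2: S_2 = -1.1 + 2.77*2 = 4.44
i=3: S_3 = -1.1 + 2.77*3 = 7.21
i=4: S_4 = -1.1 + 2.77*4 = 9.98
The first 5 terms are: [-1.1, 1.67, 4.44, 7.21, 9.98]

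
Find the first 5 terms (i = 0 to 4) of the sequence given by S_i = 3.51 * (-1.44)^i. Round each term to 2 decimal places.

This is a geometric sequence.
i=0: S_0 = 3.51 * (-1.44)^0 = 3.51
i=1: S_1 = 3.51 * (-1.44)^1 ≈ -5.05
i=2: S_2 = 3.51 * (-1.44)^2 ≈ 7.28
i=3: S_3 = 3.51 * (-1.44)^3 ≈ -10.48
i=4: S_4 = 3.51 * (-1.44)^4 ≈ 15.09
The first 5 terms are: [3.51, -5.05, 7.28, -10.48, 15.09]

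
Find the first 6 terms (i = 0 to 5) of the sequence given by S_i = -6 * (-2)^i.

This is a geometric sequence.
i=0: S_0 = -6 * (-2)^0 = -6
i=1: S_1 = -6 * (-2)^1 = 12
i=2: S_2 = -6 * (-2)^2 = -24
i=3: S_3 = -6 * (-2)^3 = 48
i=4: S_4 = -6 * (-2)^4 = -96
i=5: S_5 = -6 * (-2)^5 = 192
The first 6 terms are: [-6, 12, -24, 48, -96, 192]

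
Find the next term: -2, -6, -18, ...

Ratios: -6 / -2 = 3.0
This is a geometric sequence with common ratio r = 3.
Next term = -18 * 3 = -54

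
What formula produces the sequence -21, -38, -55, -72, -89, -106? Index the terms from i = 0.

Check differences: -38 - -21 = -17
-55 - -38 = -17
Common difference d = -17.
First term a = -21.
Formula: S_i = -21 - 17*i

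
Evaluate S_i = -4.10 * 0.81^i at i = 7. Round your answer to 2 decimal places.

S_7 = -4.1 * 0.81^7 ≈ -4.1 * 0.2288 ≈ -0.94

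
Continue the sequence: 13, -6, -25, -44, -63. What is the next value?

Differences: -6 - 13 = -19
This is an arithmetic sequence with common difference d = -19.
Next term = -63 + -19 = -82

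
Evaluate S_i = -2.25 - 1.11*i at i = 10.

S_10 = -2.25 + -1.11*10 = -2.25 + -11.1 = -13.35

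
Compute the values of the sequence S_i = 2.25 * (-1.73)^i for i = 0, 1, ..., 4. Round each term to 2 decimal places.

This is a geometric sequence.
i=0: S_0 = 2.25 * (-1.73)^0 = 2.25
i=1: S_1 = 2.25 * (-1.73)^1 ≈ -3.89
i=2: S_2 = 2.25 * (-1.73)^2 ≈ 6.73
i=3: S_3 = 2.25 * (-1.73)^3 ≈ -11.65
i=4: S_4 = 2.25 * (-1.73)^4 ≈ 20.15
The first 5 terms are: [2.25, -3.89, 6.73, -11.65, 20.15]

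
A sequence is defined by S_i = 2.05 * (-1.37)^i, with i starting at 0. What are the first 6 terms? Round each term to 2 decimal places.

This is a geometric sequence.
i=0: S_0 = 2.05 * (-1.37)^0 = 2.05
i=1: S_1 = 2.05 * (-1.37)^1 ≈ -2.81
i=2: S_2 = 2.05 * (-1.37)^2 ≈ 3.85
i=3: S_3 = 2.05 * (-1.37)^3 ≈ -5.27
i=4: S_4 = 2.05 * (-1.37)^4 ≈ 7.22
i=5: S_5 = 2.05 * (-1.37)^5 ≈ -9.89
The first 6 terms are: [2.05, -2.81, 3.85, -5.27, 7.22, -9.89]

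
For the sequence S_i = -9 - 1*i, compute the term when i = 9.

S_9 = -9 + -1*9 = -9 + -9 = -18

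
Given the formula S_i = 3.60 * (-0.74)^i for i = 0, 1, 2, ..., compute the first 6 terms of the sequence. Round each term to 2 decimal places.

This is a geometric sequence.
i=0: S_0 = 3.6 * (-0.74)^0 = 3.6
i=1: S_1 = 3.6 * (-0.74)^1 ≈ -2.66
i=2: S_2 = 3.6 * (-0.74)^2 ≈ 1.97
i=3: S_3 = 3.6 * (-0.74)^3 ≈ -1.46
i=4: S_4 = 3.6 * (-0.74)^4 ≈ 1.08
i=5: S_5 = 3.6 * (-0.74)^5 ≈ -0.8
The first 6 terms are: [3.6, -2.66, 1.97, -1.46, 1.08, -0.8]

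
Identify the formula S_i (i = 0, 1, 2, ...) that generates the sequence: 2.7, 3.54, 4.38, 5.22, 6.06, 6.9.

Check differences: 3.54 - 2.7 = 0.84
4.38 - 3.54 = 0.84
Common difference d = 0.84.
First term a = 2.7.
Formula: S_i = 2.70 + 0.84*i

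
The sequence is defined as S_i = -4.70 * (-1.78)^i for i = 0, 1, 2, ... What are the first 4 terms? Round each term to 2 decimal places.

This is a geometric sequence.
i=0: S_0 = -4.7 * (-1.78)^0 = -4.7
i=1: S_1 = -4.7 * (-1.78)^1 ≈ 8.37
i=2: S_2 = -4.7 * (-1.78)^2 ≈ -14.89
i=3: S_3 = -4.7 * (-1.78)^3 ≈ 26.51
The first 4 terms are: [-4.7, 8.37, -14.89, 26.51]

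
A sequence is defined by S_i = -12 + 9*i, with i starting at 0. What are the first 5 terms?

This is an arithmetic sequence.
i=0: S_0 = -12 + 9*0 = -12
i=1: S_1 = -12 + 9*1 = -3
i=2: S_2 = -12 + 9*2 = 6
i=3: S_3 = -12 + 9*3 = 15
i=4: S_4 = -12 + 9*4 = 24
The first 5 terms are: [-12, -3, 6, 15, 24]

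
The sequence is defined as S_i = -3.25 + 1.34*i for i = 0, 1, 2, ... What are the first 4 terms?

This is an arithmetic sequence.
i=0: S_0 = -3.25 + 1.34*0 = -3.25
i=1: S_1 = -3.25 + 1.34*1 = -1.91
i=2: S_2 = -3.25 + 1.34*2 = -0.57
i=3: S_3 = -3.25 + 1.34*3 = 0.77
The first 4 terms are: [-3.25, -1.91, -0.57, 0.77]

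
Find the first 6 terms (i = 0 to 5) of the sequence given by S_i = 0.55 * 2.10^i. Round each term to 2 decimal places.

This is a geometric sequence.
i=0: S_0 = 0.55 * 2.1^0 = 0.55
i=1: S_1 = 0.55 * 2.1^1 ≈ 1.16
i=2: S_2 = 0.55 * 2.1^2 ≈ 2.43
i=3: S_3 = 0.55 * 2.1^3 ≈ 5.09
i=4: S_4 = 0.55 * 2.1^4 ≈ 10.7
i=5: S_5 = 0.55 * 2.1^5 ≈ 22.46
The first 6 terms are: [0.55, 1.16, 2.43, 5.09, 10.7, 22.46]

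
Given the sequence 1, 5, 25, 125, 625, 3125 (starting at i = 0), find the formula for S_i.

Check ratios: 5 / 1 = 5.0
Common ratio r = 5.
First term a = 1.
Formula: S_i = 1 * 5^i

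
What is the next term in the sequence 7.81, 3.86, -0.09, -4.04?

Differences: 3.86 - 7.81 = -3.95
This is an arithmetic sequence with common difference d = -3.95.
Next term = -4.04 + -3.95 = -7.99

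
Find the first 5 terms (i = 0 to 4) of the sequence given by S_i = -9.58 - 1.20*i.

This is an arithmetic sequence.
i=0: S_0 = -9.58 + -1.2*0 = -9.58
i=1: S_1 = -9.58 + -1.2*1 = -10.78
i=2: S_2 = -9.58 + -1.2*2 = -11.98
i=3: S_3 = -9.58 + -1.2*3 = -13.18
i=4: S_4 = -9.58 + -1.2*4 = -14.38
The first 5 terms are: [-9.58, -10.78, -11.98, -13.18, -14.38]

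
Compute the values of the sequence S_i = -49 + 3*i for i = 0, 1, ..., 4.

This is an arithmetic sequence.
i=0: S_0 = -49 + 3*0 = -49
i=1: S_1 = -49 + 3*1 = -46
i=2: S_2 = -49 + 3*2 = -43
i=3: S_3 = -49 + 3*3 = -40
i=4: S_4 = -49 + 3*4 = -37
The first 5 terms are: [-49, -46, -43, -40, -37]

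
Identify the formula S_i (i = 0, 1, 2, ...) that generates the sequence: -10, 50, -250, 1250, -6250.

Check ratios: 50 / -10 = -5.0
Common ratio r = -5.
First term a = -10.
Formula: S_i = -10 * (-5)^i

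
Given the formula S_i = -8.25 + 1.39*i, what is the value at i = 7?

S_7 = -8.25 + 1.39*7 = -8.25 + 9.73 = 1.48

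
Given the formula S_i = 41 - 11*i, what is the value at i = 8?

S_8 = 41 + -11*8 = 41 + -88 = -47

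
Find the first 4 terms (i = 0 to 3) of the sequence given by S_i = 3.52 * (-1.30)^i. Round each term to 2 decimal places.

This is a geometric sequence.
i=0: S_0 = 3.52 * (-1.3)^0 = 3.52
i=1: S_1 = 3.52 * (-1.3)^1 ≈ -4.58
i=2: S_2 = 3.52 * (-1.3)^2 ≈ 5.95
i=3: S_3 = 3.52 * (-1.3)^3 ≈ -7.73
The first 4 terms are: [3.52, -4.58, 5.95, -7.73]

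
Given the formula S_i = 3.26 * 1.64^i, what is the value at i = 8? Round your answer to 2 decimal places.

S_8 = 3.26 * 1.64^8 ≈ 3.26 * 52.33 ≈ 170.6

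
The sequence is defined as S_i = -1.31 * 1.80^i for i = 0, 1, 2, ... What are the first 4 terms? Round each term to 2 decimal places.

This is a geometric sequence.
i=0: S_0 = -1.31 * 1.8^0 = -1.31
i=1: S_1 = -1.31 * 1.8^1 ≈ -2.36
i=2: S_2 = -1.31 * 1.8^2 ≈ -4.24
i=3: S_3 = -1.31 * 1.8^3 ≈ -7.64
The first 4 terms are: [-1.31, -2.36, -4.24, -7.64]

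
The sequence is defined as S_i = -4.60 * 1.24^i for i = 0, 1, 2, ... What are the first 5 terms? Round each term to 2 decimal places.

This is a geometric sequence.
i=0: S_0 = -4.6 * 1.24^0 = -4.6
i=1: S_1 = -4.6 * 1.24^1 ≈ -5.7
i=2: S_2 = -4.6 * 1.24^2 ≈ -7.07
i=3: S_3 = -4.6 * 1.24^3 ≈ -8.77
i=4: S_4 = -4.6 * 1.24^4 ≈ -10.88
The first 5 terms are: [-4.6, -5.7, -7.07, -8.77, -10.88]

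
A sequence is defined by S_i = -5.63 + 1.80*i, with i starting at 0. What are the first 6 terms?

This is an arithmetic sequence.
i=0: S_0 = -5.63 + 1.8*0 = -5.63
i=1: S_1 = -5.63 + 1.8*1 = -3.83
i=2: S_2 = -5.63 + 1.8*2 = -2.03
i=3: S_3 = -5.63 + 1.8*3 = -0.23
i=4: S_4 = -5.63 + 1.8*4 = 1.57
i=5: S_5 = -5.63 + 1.8*5 = 3.37
The first 6 terms are: [-5.63, -3.83, -2.03, -0.23, 1.57, 3.37]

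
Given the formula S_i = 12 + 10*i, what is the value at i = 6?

S_6 = 12 + 10*6 = 12 + 60 = 72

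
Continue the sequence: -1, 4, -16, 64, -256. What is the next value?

Ratios: 4 / -1 = -4.0
This is a geometric sequence with common ratio r = -4.
Next term = -256 * -4 = 1024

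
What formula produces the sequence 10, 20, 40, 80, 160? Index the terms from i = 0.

Check ratios: 20 / 10 = 2.0
Common ratio r = 2.
First term a = 10.
Formula: S_i = 10 * 2^i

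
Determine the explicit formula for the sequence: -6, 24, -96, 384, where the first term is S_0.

Check ratios: 24 / -6 = -4.0
Common ratio r = -4.
First term a = -6.
Formula: S_i = -6 * (-4)^i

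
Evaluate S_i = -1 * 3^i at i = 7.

S_7 = -1 * 3^7 = -1 * 2187 = -2187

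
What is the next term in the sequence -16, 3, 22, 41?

Differences: 3 - -16 = 19
This is an arithmetic sequence with common difference d = 19.
Next term = 41 + 19 = 60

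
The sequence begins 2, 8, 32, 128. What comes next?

Ratios: 8 / 2 = 4.0
This is a geometric sequence with common ratio r = 4.
Next term = 128 * 4 = 512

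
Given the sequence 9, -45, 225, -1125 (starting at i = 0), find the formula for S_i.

Check ratios: -45 / 9 = -5.0
Common ratio r = -5.
First term a = 9.
Formula: S_i = 9 * (-5)^i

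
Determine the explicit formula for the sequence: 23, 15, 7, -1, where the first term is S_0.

Check differences: 15 - 23 = -8
7 - 15 = -8
Common difference d = -8.
First term a = 23.
Formula: S_i = 23 - 8*i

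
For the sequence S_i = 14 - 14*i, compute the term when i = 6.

S_6 = 14 + -14*6 = 14 + -84 = -70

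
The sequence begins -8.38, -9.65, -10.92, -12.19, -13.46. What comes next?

Differences: -9.65 - -8.38 = -1.27
This is an arithmetic sequence with common difference d = -1.27.
Next term = -13.46 + -1.27 = -14.73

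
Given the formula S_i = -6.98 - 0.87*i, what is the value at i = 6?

S_6 = -6.98 + -0.87*6 = -6.98 + -5.22 = -12.2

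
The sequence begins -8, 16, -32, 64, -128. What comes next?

Ratios: 16 / -8 = -2.0
This is a geometric sequence with common ratio r = -2.
Next term = -128 * -2 = 256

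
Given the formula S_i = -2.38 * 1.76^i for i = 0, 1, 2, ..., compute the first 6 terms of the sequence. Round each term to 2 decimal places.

This is a geometric sequence.
i=0: S_0 = -2.38 * 1.76^0 = -2.38
i=1: S_1 = -2.38 * 1.76^1 ≈ -4.19
i=2: S_2 = -2.38 * 1.76^2 ≈ -7.37
i=3: S_3 = -2.38 * 1.76^3 ≈ -12.98
i=4: S_4 = -2.38 * 1.76^4 ≈ -22.84
i=5: S_5 = -2.38 * 1.76^5 ≈ -40.19
The first 6 terms are: [-2.38, -4.19, -7.37, -12.98, -22.84, -40.19]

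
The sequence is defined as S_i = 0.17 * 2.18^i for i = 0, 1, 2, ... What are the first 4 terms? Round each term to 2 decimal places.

This is a geometric sequence.
i=0: S_0 = 0.17 * 2.18^0 = 0.17
i=1: S_1 = 0.17 * 2.18^1 ≈ 0.37
i=2: S_2 = 0.17 * 2.18^2 ≈ 0.81
i=3: S_3 = 0.17 * 2.18^3 ≈ 1.76
The first 4 terms are: [0.17, 0.37, 0.81, 1.76]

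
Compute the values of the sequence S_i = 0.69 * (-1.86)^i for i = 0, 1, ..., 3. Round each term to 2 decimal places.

This is a geometric sequence.
i=0: S_0 = 0.69 * (-1.86)^0 = 0.69
i=1: S_1 = 0.69 * (-1.86)^1 ≈ -1.28
i=2: S_2 = 0.69 * (-1.86)^2 ≈ 2.39
i=3: S_3 = 0.69 * (-1.86)^3 ≈ -4.44
The first 4 terms are: [0.69, -1.28, 2.39, -4.44]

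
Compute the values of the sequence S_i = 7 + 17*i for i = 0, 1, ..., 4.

This is an arithmetic sequence.
i=0: S_0 = 7 + 17*0 = 7
i=1: S_1 = 7 + 17*1 = 24
i=2: S_2 = 7 + 17*2 = 41
i=3: S_3 = 7 + 17*3 = 58
i=4: S_4 = 7 + 17*4 = 75
The first 5 terms are: [7, 24, 41, 58, 75]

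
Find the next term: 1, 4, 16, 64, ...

Ratios: 4 / 1 = 4.0
This is a geometric sequence with common ratio r = 4.
Next term = 64 * 4 = 256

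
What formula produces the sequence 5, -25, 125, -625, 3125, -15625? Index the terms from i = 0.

Check ratios: -25 / 5 = -5.0
Common ratio r = -5.
First term a = 5.
Formula: S_i = 5 * (-5)^i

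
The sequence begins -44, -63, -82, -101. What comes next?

Differences: -63 - -44 = -19
This is an arithmetic sequence with common difference d = -19.
Next term = -101 + -19 = -120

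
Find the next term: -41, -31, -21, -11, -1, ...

Differences: -31 - -41 = 10
This is an arithmetic sequence with common difference d = 10.
Next term = -1 + 10 = 9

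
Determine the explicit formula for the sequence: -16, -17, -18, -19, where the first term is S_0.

Check differences: -17 - -16 = -1
-18 - -17 = -1
Common difference d = -1.
First term a = -16.
Formula: S_i = -16 - 1*i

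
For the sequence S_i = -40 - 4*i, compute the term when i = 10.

S_10 = -40 + -4*10 = -40 + -40 = -80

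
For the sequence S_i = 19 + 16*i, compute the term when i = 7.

S_7 = 19 + 16*7 = 19 + 112 = 131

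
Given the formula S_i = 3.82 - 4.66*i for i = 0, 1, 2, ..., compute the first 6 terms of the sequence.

This is an arithmetic sequence.
i=0: S_0 = 3.82 + -4.66*0 = 3.82
i=1: S_1 = 3.82 + -4.66*1 = -0.84
i=2: S_2 = 3.82 + -4.66*2 = -5.5
i=3: S_3 = 3.82 + -4.66*3 = -10.16
i=4: S_4 = 3.82 + -4.66*4 = -14.82
i=5: S_5 = 3.82 + -4.66*5 = -19.48
The first 6 terms are: [3.82, -0.84, -5.5, -10.16, -14.82, -19.48]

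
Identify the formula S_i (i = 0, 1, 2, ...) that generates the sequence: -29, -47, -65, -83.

Check differences: -47 - -29 = -18
-65 - -47 = -18
Common difference d = -18.
First term a = -29.
Formula: S_i = -29 - 18*i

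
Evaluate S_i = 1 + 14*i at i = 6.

S_6 = 1 + 14*6 = 1 + 84 = 85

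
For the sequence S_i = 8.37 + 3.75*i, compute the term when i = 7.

S_7 = 8.37 + 3.75*7 = 8.37 + 26.25 = 34.62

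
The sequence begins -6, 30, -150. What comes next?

Ratios: 30 / -6 = -5.0
This is a geometric sequence with common ratio r = -5.
Next term = -150 * -5 = 750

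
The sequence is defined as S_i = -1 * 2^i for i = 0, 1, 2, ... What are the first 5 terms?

This is a geometric sequence.
i=0: S_0 = -1 * 2^0 = -1
i=1: S_1 = -1 * 2^1 = -2
i=2: S_2 = -1 * 2^2 = -4
i=3: S_3 = -1 * 2^3 = -8
i=4: S_4 = -1 * 2^4 = -16
The first 5 terms are: [-1, -2, -4, -8, -16]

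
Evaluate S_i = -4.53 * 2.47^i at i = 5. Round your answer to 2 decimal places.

S_5 = -4.53 * 2.47^5 ≈ -4.53 * 91.9358 ≈ -416.47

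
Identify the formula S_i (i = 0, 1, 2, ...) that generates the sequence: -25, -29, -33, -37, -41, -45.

Check differences: -29 - -25 = -4
-33 - -29 = -4
Common difference d = -4.
First term a = -25.
Formula: S_i = -25 - 4*i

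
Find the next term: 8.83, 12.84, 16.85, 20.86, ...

Differences: 12.84 - 8.83 = 4.01
This is an arithmetic sequence with common difference d = 4.01.
Next term = 20.86 + 4.01 = 24.87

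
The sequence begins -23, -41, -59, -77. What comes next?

Differences: -41 - -23 = -18
This is an arithmetic sequence with common difference d = -18.
Next term = -77 + -18 = -95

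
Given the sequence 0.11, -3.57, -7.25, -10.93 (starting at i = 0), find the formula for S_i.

Check differences: -3.57 - 0.11 = -3.68
-7.25 - -3.57 = -3.68
Common difference d = -3.68.
First term a = 0.11.
Formula: S_i = 0.11 - 3.68*i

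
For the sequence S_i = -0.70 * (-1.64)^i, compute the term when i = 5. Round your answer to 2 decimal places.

S_5 = -0.7 * (-1.64)^5 ≈ -0.7 * -11.8637 ≈ 8.3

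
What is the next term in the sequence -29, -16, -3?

Differences: -16 - -29 = 13
This is an arithmetic sequence with common difference d = 13.
Next term = -3 + 13 = 10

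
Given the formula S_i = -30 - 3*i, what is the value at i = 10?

S_10 = -30 + -3*10 = -30 + -30 = -60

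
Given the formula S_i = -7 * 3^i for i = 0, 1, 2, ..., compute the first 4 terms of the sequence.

This is a geometric sequence.
i=0: S_0 = -7 * 3^0 = -7
i=1: S_1 = -7 * 3^1 = -21
i=2: S_2 = -7 * 3^2 = -63
i=3: S_3 = -7 * 3^3 = -189
The first 4 terms are: [-7, -21, -63, -189]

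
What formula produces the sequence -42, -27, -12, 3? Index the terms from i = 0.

Check differences: -27 - -42 = 15
-12 - -27 = 15
Common difference d = 15.
First term a = -42.
Formula: S_i = -42 + 15*i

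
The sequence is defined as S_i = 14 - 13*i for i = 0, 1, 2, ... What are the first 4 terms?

This is an arithmetic sequence.
i=0: S_0 = 14 + -13*0 = 14
i=1: S_1 = 14 + -13*1 = 1
i=2: S_2 = 14 + -13*2 = -12
i=3: S_3 = 14 + -13*3 = -25
The first 4 terms are: [14, 1, -12, -25]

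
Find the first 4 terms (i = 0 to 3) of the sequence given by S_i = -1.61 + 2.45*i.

This is an arithmetic sequence.
i=0: S_0 = -1.61 + 2.45*0 = -1.61
i=1: S_1 = -1.61 + 2.45*1 = 0.84
i=2: S_2 = -1.61 + 2.45*2 = 3.29
i=3: S_3 = -1.61 + 2.45*3 = 5.74
The first 4 terms are: [-1.61, 0.84, 3.29, 5.74]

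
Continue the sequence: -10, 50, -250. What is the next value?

Ratios: 50 / -10 = -5.0
This is a geometric sequence with common ratio r = -5.
Next term = -250 * -5 = 1250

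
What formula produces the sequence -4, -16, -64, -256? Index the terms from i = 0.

Check ratios: -16 / -4 = 4.0
Common ratio r = 4.
First term a = -4.
Formula: S_i = -4 * 4^i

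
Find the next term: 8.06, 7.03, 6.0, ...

Differences: 7.03 - 8.06 = -1.03
This is an arithmetic sequence with common difference d = -1.03.
Next term = 6.0 + -1.03 = 4.97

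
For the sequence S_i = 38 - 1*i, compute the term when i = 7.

S_7 = 38 + -1*7 = 38 + -7 = 31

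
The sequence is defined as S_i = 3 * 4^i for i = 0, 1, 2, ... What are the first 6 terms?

This is a geometric sequence.
i=0: S_0 = 3 * 4^0 = 3
i=1: S_1 = 3 * 4^1 = 12
i=2: S_2 = 3 * 4^2 = 48
i=3: S_3 = 3 * 4^3 = 192
i=4: S_4 = 3 * 4^4 = 768
i=5: S_5 = 3 * 4^5 = 3072
The first 6 terms are: [3, 12, 48, 192, 768, 3072]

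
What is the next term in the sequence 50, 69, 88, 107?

Differences: 69 - 50 = 19
This is an arithmetic sequence with common difference d = 19.
Next term = 107 + 19 = 126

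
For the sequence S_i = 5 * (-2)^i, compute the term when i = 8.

S_8 = 5 * (-2)^8 = 5 * 256 = 1280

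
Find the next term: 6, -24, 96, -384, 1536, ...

Ratios: -24 / 6 = -4.0
This is a geometric sequence with common ratio r = -4.
Next term = 1536 * -4 = -6144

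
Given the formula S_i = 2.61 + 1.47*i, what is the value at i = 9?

S_9 = 2.61 + 1.47*9 = 2.61 + 13.23 = 15.84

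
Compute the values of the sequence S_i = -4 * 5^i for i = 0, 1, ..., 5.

This is a geometric sequence.
i=0: S_0 = -4 * 5^0 = -4
i=1: S_1 = -4 * 5^1 = -20
i=2: S_2 = -4 * 5^2 = -100
i=3: S_3 = -4 * 5^3 = -500
i=4: S_4 = -4 * 5^4 = -2500
i=5: S_5 = -4 * 5^5 = -12500
The first 6 terms are: [-4, -20, -100, -500, -2500, -12500]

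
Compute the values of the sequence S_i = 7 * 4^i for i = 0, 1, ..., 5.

This is a geometric sequence.
i=0: S_0 = 7 * 4^0 = 7
i=1: S_1 = 7 * 4^1 = 28
i=2: S_2 = 7 * 4^2 = 112
i=3: S_3 = 7 * 4^3 = 448
i=4: S_4 = 7 * 4^4 = 1792
i=5: S_5 = 7 * 4^5 = 7168
The first 6 terms are: [7, 28, 112, 448, 1792, 7168]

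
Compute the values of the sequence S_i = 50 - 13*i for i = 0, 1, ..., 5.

This is an arithmetic sequence.
i=0: S_0 = 50 + -13*0 = 50
i=1: S_1 = 50 + -13*1 = 37
i=2: S_2 = 50 + -13*2 = 24
i=3: S_3 = 50 + -13*3 = 11
i=4: S_4 = 50 + -13*4 = -2
i=5: S_5 = 50 + -13*5 = -15
The first 6 terms are: [50, 37, 24, 11, -2, -15]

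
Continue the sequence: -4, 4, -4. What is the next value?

Ratios: 4 / -4 = -1.0
This is a geometric sequence with common ratio r = -1.
Next term = -4 * -1 = 4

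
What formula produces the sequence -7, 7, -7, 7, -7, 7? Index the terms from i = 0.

Check ratios: 7 / -7 = -1.0
Common ratio r = -1.
First term a = -7.
Formula: S_i = -7 * (-1)^i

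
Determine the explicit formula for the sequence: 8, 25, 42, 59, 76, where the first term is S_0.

Check differences: 25 - 8 = 17
42 - 25 = 17
Common difference d = 17.
First term a = 8.
Formula: S_i = 8 + 17*i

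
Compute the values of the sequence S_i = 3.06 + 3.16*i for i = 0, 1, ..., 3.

This is an arithmetic sequence.
i=0: S_0 = 3.06 + 3.16*0 = 3.06
i=1: S_1 = 3.06 + 3.16*1 = 6.22
i=2: S_2 = 3.06 + 3.16*2 = 9.38
i=3: S_3 = 3.06 + 3.16*3 = 12.54
The first 4 terms are: [3.06, 6.22, 9.38, 12.54]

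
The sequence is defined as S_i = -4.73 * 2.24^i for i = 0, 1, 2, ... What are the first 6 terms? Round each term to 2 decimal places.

This is a geometric sequence.
i=0: S_0 = -4.73 * 2.24^0 = -4.73
i=1: S_1 = -4.73 * 2.24^1 ≈ -10.6
i=2: S_2 = -4.73 * 2.24^2 ≈ -23.73
i=3: S_3 = -4.73 * 2.24^3 ≈ -53.16
i=4: S_4 = -4.73 * 2.24^4 ≈ -119.08
i=5: S_5 = -4.73 * 2.24^5 ≈ -266.75
The first 6 terms are: [-4.73, -10.6, -23.73, -53.16, -119.08, -266.75]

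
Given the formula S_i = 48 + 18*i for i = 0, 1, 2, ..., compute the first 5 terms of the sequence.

This is an arithmetic sequence.
i=0: S_0 = 48 + 18*0 = 48
i=1: S_1 = 48 + 18*1 = 66
i=2: S_2 = 48 + 18*2 = 84
i=3: S_3 = 48 + 18*3 = 102
i=4: S_4 = 48 + 18*4 = 120
The first 5 terms are: [48, 66, 84, 102, 120]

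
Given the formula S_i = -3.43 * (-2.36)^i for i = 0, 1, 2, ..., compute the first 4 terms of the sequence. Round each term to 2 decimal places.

This is a geometric sequence.
i=0: S_0 = -3.43 * (-2.36)^0 = -3.43
i=1: S_1 = -3.43 * (-2.36)^1 ≈ 8.09
i=2: S_2 = -3.43 * (-2.36)^2 ≈ -19.1
i=3: S_3 = -3.43 * (-2.36)^3 ≈ 45.08
The first 4 terms are: [-3.43, 8.09, -19.1, 45.08]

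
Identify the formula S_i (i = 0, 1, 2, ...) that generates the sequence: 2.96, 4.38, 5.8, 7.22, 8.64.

Check differences: 4.38 - 2.96 = 1.42
5.8 - 4.38 = 1.42
Common difference d = 1.42.
First term a = 2.96.
Formula: S_i = 2.96 + 1.42*i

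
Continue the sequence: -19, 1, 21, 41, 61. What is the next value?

Differences: 1 - -19 = 20
This is an arithmetic sequence with common difference d = 20.
Next term = 61 + 20 = 81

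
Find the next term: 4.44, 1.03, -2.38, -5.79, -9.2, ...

Differences: 1.03 - 4.44 = -3.41
This is an arithmetic sequence with common difference d = -3.41.
Next term = -9.2 + -3.41 = -12.61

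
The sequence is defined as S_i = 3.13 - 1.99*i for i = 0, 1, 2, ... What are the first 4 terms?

This is an arithmetic sequence.
i=0: S_0 = 3.13 + -1.99*0 = 3.13
i=1: S_1 = 3.13 + -1.99*1 = 1.14
i=2: S_2 = 3.13 + -1.99*2 = -0.85
i=3: S_3 = 3.13 + -1.99*3 = -2.84
The first 4 terms are: [3.13, 1.14, -0.85, -2.84]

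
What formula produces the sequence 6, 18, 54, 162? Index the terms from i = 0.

Check ratios: 18 / 6 = 3.0
Common ratio r = 3.
First term a = 6.
Formula: S_i = 6 * 3^i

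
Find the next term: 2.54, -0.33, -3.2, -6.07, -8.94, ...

Differences: -0.33 - 2.54 = -2.87
This is an arithmetic sequence with common difference d = -2.87.
Next term = -8.94 + -2.87 = -11.81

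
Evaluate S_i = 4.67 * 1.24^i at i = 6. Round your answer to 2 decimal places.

S_6 = 4.67 * 1.24^6 ≈ 4.67 * 3.6352 ≈ 16.98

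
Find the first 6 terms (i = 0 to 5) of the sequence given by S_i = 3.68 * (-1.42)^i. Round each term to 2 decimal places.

This is a geometric sequence.
i=0: S_0 = 3.68 * (-1.42)^0 = 3.68
i=1: S_1 = 3.68 * (-1.42)^1 ≈ -5.23
i=2: S_2 = 3.68 * (-1.42)^2 ≈ 7.42
i=3: S_3 = 3.68 * (-1.42)^3 ≈ -10.54
i=4: S_4 = 3.68 * (-1.42)^4 ≈ 14.96
i=5: S_5 = 3.68 * (-1.42)^5 ≈ -21.25
The first 6 terms are: [3.68, -5.23, 7.42, -10.54, 14.96, -21.25]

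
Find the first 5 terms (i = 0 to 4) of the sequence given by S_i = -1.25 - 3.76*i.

This is an arithmetic sequence.
i=0: S_0 = -1.25 + -3.76*0 = -1.25
i=1: S_1 = -1.25 + -3.76*1 = -5.01
i=2: S_2 = -1.25 + -3.76*2 = -8.77
i=3: S_3 = -1.25 + -3.76*3 = -12.53
i=4: S_4 = -1.25 + -3.76*4 = -16.29
The first 5 terms are: [-1.25, -5.01, -8.77, -12.53, -16.29]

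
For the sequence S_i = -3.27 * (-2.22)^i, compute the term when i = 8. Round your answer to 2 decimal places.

S_8 = -3.27 * (-2.22)^8 ≈ -3.27 * 589.9617 ≈ -1929.17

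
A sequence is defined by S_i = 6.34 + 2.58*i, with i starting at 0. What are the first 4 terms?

This is an arithmetic sequence.
i=0: S_0 = 6.34 + 2.58*0 = 6.34
i=1: S_1 = 6.34 + 2.58*1 = 8.92
i=2: S_2 = 6.34 + 2.58*2 = 11.5
i=3: S_3 = 6.34 + 2.58*3 = 14.08
The first 4 terms are: [6.34, 8.92, 11.5, 14.08]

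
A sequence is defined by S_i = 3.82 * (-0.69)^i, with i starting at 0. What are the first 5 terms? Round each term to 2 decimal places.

This is a geometric sequence.
i=0: S_0 = 3.82 * (-0.69)^0 = 3.82
i=1: S_1 = 3.82 * (-0.69)^1 ≈ -2.64
i=2: S_2 = 3.82 * (-0.69)^2 ≈ 1.82
i=3: S_3 = 3.82 * (-0.69)^3 ≈ -1.25
i=4: S_4 = 3.82 * (-0.69)^4 ≈ 0.87
The first 5 terms are: [3.82, -2.64, 1.82, -1.25, 0.87]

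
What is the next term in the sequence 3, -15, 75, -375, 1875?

Ratios: -15 / 3 = -5.0
This is a geometric sequence with common ratio r = -5.
Next term = 1875 * -5 = -9375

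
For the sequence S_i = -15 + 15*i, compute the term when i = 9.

S_9 = -15 + 15*9 = -15 + 135 = 120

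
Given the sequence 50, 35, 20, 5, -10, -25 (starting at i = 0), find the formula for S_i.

Check differences: 35 - 50 = -15
20 - 35 = -15
Common difference d = -15.
First term a = 50.
Formula: S_i = 50 - 15*i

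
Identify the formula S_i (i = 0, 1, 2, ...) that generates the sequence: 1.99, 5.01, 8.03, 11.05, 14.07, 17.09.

Check differences: 5.01 - 1.99 = 3.02
8.03 - 5.01 = 3.02
Common difference d = 3.02.
First term a = 1.99.
Formula: S_i = 1.99 + 3.02*i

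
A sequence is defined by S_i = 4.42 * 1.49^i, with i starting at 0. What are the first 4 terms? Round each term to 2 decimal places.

This is a geometric sequence.
i=0: S_0 = 4.42 * 1.49^0 = 4.42
i=1: S_1 = 4.42 * 1.49^1 ≈ 6.59
i=2: S_2 = 4.42 * 1.49^2 ≈ 9.81
i=3: S_3 = 4.42 * 1.49^3 ≈ 14.62
The first 4 terms are: [4.42, 6.59, 9.81, 14.62]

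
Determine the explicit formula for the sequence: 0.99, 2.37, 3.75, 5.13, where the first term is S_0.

Check differences: 2.37 - 0.99 = 1.38
3.75 - 2.37 = 1.38
Common difference d = 1.38.
First term a = 0.99.
Formula: S_i = 0.99 + 1.38*i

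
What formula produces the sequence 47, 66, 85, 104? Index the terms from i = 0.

Check differences: 66 - 47 = 19
85 - 66 = 19
Common difference d = 19.
First term a = 47.
Formula: S_i = 47 + 19*i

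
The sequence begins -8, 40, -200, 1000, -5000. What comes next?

Ratios: 40 / -8 = -5.0
This is a geometric sequence with common ratio r = -5.
Next term = -5000 * -5 = 25000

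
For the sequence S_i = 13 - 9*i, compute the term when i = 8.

S_8 = 13 + -9*8 = 13 + -72 = -59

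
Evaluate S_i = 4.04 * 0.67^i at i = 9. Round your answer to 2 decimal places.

S_9 = 4.04 * 0.67^9 ≈ 4.04 * 0.0272 ≈ 0.11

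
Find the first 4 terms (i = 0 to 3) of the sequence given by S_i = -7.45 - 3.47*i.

This is an arithmetic sequence.
i=0: S_0 = -7.45 + -3.47*0 = -7.45
i=1: S_1 = -7.45 + -3.47*1 = -10.92
i=2: S_2 = -7.45 + -3.47*2 = -14.39
i=3: S_3 = -7.45 + -3.47*3 = -17.86
The first 4 terms are: [-7.45, -10.92, -14.39, -17.86]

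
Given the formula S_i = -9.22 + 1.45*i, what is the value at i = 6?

S_6 = -9.22 + 1.45*6 = -9.22 + 8.7 = -0.52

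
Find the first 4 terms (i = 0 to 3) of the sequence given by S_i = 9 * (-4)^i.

This is a geometric sequence.
i=0: S_0 = 9 * (-4)^0 = 9
i=1: S_1 = 9 * (-4)^1 = -36
i=2: S_2 = 9 * (-4)^2 = 144
i=3: S_3 = 9 * (-4)^3 = -576
The first 4 terms are: [9, -36, 144, -576]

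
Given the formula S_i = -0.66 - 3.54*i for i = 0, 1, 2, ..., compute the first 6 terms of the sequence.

This is an arithmetic sequence.
i=0: S_0 = -0.66 + -3.54*0 = -0.66
i=1: S_1 = -0.66 + -3.54*1 = -4.2
i=2: S_2 = -0.66 + -3.54*2 = -7.74
i=3: S_3 = -0.66 + -3.54*3 = -11.28
i=4: S_4 = -0.66 + -3.54*4 = -14.82
i=5: S_5 = -0.66 + -3.54*5 = -18.36
The first 6 terms are: [-0.66, -4.2, -7.74, -11.28, -14.82, -18.36]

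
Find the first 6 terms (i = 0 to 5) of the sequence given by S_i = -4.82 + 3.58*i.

This is an arithmetic sequence.
i=0: S_0 = -4.82 + 3.58*0 = -4.82
i=1: S_1 = -4.82 + 3.58*1 = -1.24
i=2: S_2 = -4.82 + 3.58*2 = 2.34
i=3: S_3 = -4.82 + 3.58*3 = 5.92
i=4: S_4 = -4.82 + 3.58*4 = 9.5
i=5: S_5 = -4.82 + 3.58*5 = 13.08
The first 6 terms are: [-4.82, -1.24, 2.34, 5.92, 9.5, 13.08]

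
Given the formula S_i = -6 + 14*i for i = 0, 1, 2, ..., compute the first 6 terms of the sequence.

This is an arithmetic sequence.
i=0: S_0 = -6 + 14*0 = -6
i=1: S_1 = -6 + 14*1 = 8
i=2: S_2 = -6 + 14*2 = 22
i=3: S_3 = -6 + 14*3 = 36
i=4: S_4 = -6 + 14*4 = 50
i=5: S_5 = -6 + 14*5 = 64
The first 6 terms are: [-6, 8, 22, 36, 50, 64]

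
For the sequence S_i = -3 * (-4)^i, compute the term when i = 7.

S_7 = -3 * (-4)^7 = -3 * -16384 = 49152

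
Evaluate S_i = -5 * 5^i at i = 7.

S_7 = -5 * 5^7 = -5 * 78125 = -390625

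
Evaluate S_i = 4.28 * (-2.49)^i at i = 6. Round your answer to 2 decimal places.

S_6 = 4.28 * (-2.49)^6 ≈ 4.28 * 238.3395 ≈ 1020.09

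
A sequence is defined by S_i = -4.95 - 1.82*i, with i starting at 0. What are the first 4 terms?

This is an arithmetic sequence.
i=0: S_0 = -4.95 + -1.82*0 = -4.95
i=1: S_1 = -4.95 + -1.82*1 = -6.77
i=2: S_2 = -4.95 + -1.82*2 = -8.59
i=3: S_3 = -4.95 + -1.82*3 = -10.41
The first 4 terms are: [-4.95, -6.77, -8.59, -10.41]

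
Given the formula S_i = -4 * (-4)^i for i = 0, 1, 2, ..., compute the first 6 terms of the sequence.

This is a geometric sequence.
i=0: S_0 = -4 * (-4)^0 = -4
i=1: S_1 = -4 * (-4)^1 = 16
i=2: S_2 = -4 * (-4)^2 = -64
i=3: S_3 = -4 * (-4)^3 = 256
i=4: S_4 = -4 * (-4)^4 = -1024
i=5: S_5 = -4 * (-4)^5 = 4096
The first 6 terms are: [-4, 16, -64, 256, -1024, 4096]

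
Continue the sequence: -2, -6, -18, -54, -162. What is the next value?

Ratios: -6 / -2 = 3.0
This is a geometric sequence with common ratio r = 3.
Next term = -162 * 3 = -486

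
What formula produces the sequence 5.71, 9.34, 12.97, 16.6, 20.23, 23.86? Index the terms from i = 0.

Check differences: 9.34 - 5.71 = 3.63
12.97 - 9.34 = 3.63
Common difference d = 3.63.
First term a = 5.71.
Formula: S_i = 5.71 + 3.63*i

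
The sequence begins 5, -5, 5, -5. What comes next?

Ratios: -5 / 5 = -1.0
This is a geometric sequence with common ratio r = -1.
Next term = -5 * -1 = 5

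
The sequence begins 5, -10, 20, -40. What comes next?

Ratios: -10 / 5 = -2.0
This is a geometric sequence with common ratio r = -2.
Next term = -40 * -2 = 80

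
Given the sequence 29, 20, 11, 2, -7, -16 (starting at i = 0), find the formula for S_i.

Check differences: 20 - 29 = -9
11 - 20 = -9
Common difference d = -9.
First term a = 29.
Formula: S_i = 29 - 9*i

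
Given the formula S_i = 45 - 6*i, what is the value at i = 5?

S_5 = 45 + -6*5 = 45 + -30 = 15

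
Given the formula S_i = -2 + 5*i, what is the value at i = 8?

S_8 = -2 + 5*8 = -2 + 40 = 38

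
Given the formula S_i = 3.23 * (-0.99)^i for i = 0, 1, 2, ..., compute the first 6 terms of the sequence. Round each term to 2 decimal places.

This is a geometric sequence.
i=0: S_0 = 3.23 * (-0.99)^0 = 3.23
i=1: S_1 = 3.23 * (-0.99)^1 ≈ -3.2
i=2: S_2 = 3.23 * (-0.99)^2 ≈ 3.17
i=3: S_3 = 3.23 * (-0.99)^3 ≈ -3.13
i=4: S_4 = 3.23 * (-0.99)^4 ≈ 3.1
i=5: S_5 = 3.23 * (-0.99)^5 ≈ -3.07
The first 6 terms are: [3.23, -3.2, 3.17, -3.13, 3.1, -3.07]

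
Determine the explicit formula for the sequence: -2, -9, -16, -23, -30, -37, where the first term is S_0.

Check differences: -9 - -2 = -7
-16 - -9 = -7
Common difference d = -7.
First term a = -2.
Formula: S_i = -2 - 7*i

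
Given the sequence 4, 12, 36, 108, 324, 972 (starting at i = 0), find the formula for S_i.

Check ratios: 12 / 4 = 3.0
Common ratio r = 3.
First term a = 4.
Formula: S_i = 4 * 3^i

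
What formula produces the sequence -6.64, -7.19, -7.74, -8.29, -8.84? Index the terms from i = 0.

Check differences: -7.19 - -6.64 = -0.55
-7.74 - -7.19 = -0.55
Common difference d = -0.55.
First term a = -6.64.
Formula: S_i = -6.64 - 0.55*i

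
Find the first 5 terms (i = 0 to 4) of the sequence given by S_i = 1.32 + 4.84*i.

This is an arithmetic sequence.
i=0: S_0 = 1.32 + 4.84*0 = 1.32
i=1: S_1 = 1.32 + 4.84*1 = 6.16
i=2: S_2 = 1.32 + 4.84*2 = 11.0
i=3: S_3 = 1.32 + 4.84*3 = 15.84
i=4: S_4 = 1.32 + 4.84*4 = 20.68
The first 5 terms are: [1.32, 6.16, 11.0, 15.84, 20.68]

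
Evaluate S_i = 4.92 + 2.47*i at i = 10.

S_10 = 4.92 + 2.47*10 = 4.92 + 24.7 = 29.62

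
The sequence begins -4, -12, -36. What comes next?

Ratios: -12 / -4 = 3.0
This is a geometric sequence with common ratio r = 3.
Next term = -36 * 3 = -108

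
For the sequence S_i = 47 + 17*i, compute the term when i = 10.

S_10 = 47 + 17*10 = 47 + 170 = 217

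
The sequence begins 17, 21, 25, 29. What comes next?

Differences: 21 - 17 = 4
This is an arithmetic sequence with common difference d = 4.
Next term = 29 + 4 = 33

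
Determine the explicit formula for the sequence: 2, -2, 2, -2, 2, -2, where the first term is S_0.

Check ratios: -2 / 2 = -1.0
Common ratio r = -1.
First term a = 2.
Formula: S_i = 2 * (-1)^i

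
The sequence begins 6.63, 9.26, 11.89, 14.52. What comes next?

Differences: 9.26 - 6.63 = 2.63
This is an arithmetic sequence with common difference d = 2.63.
Next term = 14.52 + 2.63 = 17.15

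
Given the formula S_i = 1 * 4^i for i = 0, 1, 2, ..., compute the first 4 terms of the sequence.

This is a geometric sequence.
i=0: S_0 = 1 * 4^0 = 1
i=1: S_1 = 1 * 4^1 = 4
i=2: S_2 = 1 * 4^2 = 16
i=3: S_3 = 1 * 4^3 = 64
The first 4 terms are: [1, 4, 16, 64]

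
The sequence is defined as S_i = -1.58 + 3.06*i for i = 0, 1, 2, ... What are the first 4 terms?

This is an arithmetic sequence.
i=0: S_0 = -1.58 + 3.06*0 = -1.58
i=1: S_1 = -1.58 + 3.06*1 = 1.48
i=2: S_2 = -1.58 + 3.06*2 = 4.54
i=3: S_3 = -1.58 + 3.06*3 = 7.6
The first 4 terms are: [-1.58, 1.48, 4.54, 7.6]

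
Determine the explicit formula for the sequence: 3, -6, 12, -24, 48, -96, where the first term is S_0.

Check ratios: -6 / 3 = -2.0
Common ratio r = -2.
First term a = 3.
Formula: S_i = 3 * (-2)^i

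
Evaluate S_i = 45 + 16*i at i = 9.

S_9 = 45 + 16*9 = 45 + 144 = 189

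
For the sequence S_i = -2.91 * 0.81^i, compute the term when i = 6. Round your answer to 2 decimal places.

S_6 = -2.91 * 0.81^6 ≈ -2.91 * 0.2824 ≈ -0.82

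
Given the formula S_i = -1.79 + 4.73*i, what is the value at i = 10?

S_10 = -1.79 + 4.73*10 = -1.79 + 47.3 = 45.51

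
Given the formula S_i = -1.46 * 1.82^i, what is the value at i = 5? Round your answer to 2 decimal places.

S_5 = -1.46 * 1.82^5 ≈ -1.46 * 19.969 ≈ -29.15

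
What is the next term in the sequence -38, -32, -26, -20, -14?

Differences: -32 - -38 = 6
This is an arithmetic sequence with common difference d = 6.
Next term = -14 + 6 = -8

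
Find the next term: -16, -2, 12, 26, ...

Differences: -2 - -16 = 14
This is an arithmetic sequence with common difference d = 14.
Next term = 26 + 14 = 40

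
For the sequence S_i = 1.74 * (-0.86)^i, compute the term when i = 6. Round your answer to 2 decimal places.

S_6 = 1.74 * (-0.86)^6 ≈ 1.74 * 0.4046 ≈ 0.7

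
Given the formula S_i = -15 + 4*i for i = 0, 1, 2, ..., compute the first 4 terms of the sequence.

This is an arithmetic sequence.
i=0: S_0 = -15 + 4*0 = -15
i=1: S_1 = -15 + 4*1 = -11
i=2: S_2 = -15 + 4*2 = -7
i=3: S_3 = -15 + 4*3 = -3
The first 4 terms are: [-15, -11, -7, -3]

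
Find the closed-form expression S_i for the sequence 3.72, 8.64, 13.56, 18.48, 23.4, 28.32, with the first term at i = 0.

Check differences: 8.64 - 3.72 = 4.92
13.56 - 8.64 = 4.92
Common difference d = 4.92.
First term a = 3.72.
Formula: S_i = 3.72 + 4.92*i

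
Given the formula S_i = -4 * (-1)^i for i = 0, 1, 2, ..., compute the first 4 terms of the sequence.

This is a geometric sequence.
i=0: S_0 = -4 * (-1)^0 = -4
i=1: S_1 = -4 * (-1)^1 = 4
i=2: S_2 = -4 * (-1)^2 = -4
i=3: S_3 = -4 * (-1)^3 = 4
The first 4 terms are: [-4, 4, -4, 4]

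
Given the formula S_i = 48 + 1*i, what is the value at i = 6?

S_6 = 48 + 1*6 = 48 + 6 = 54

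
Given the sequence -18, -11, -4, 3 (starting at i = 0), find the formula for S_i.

Check differences: -11 - -18 = 7
-4 - -11 = 7
Common difference d = 7.
First term a = -18.
Formula: S_i = -18 + 7*i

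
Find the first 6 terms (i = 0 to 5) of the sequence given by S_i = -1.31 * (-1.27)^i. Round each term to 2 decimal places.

This is a geometric sequence.
i=0: S_0 = -1.31 * (-1.27)^0 = -1.31
i=1: S_1 = -1.31 * (-1.27)^1 ≈ 1.66
i=2: S_2 = -1.31 * (-1.27)^2 ≈ -2.11
i=3: S_3 = -1.31 * (-1.27)^3 ≈ 2.68
i=4: S_4 = -1.31 * (-1.27)^4 ≈ -3.41
i=5: S_5 = -1.31 * (-1.27)^5 ≈ 4.33
The first 6 terms are: [-1.31, 1.66, -2.11, 2.68, -3.41, 4.33]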